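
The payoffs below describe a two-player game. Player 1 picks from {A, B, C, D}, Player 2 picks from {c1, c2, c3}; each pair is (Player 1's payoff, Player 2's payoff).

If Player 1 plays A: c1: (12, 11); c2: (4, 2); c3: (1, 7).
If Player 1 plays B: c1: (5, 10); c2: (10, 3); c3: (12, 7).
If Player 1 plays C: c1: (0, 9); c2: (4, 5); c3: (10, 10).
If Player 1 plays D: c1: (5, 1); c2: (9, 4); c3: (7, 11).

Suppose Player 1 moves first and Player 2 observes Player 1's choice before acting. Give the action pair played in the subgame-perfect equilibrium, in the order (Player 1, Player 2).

Work backward from Player 2's decision.
- A: Player 2 compares 11, 2, 7 and picks c1; Player 1 would get 12.
- B: Player 2 compares 10, 3, 7 and picks c1; Player 1 would get 5.
- C: Player 2 compares 9, 5, 10 and picks c3; Player 1 would get 10.
- D: Player 2 compares 1, 4, 11 and picks c3; Player 1 would get 7.
Among 12, 5, 10, 7, the best is 12 at A. Subgame-perfect outcome: (A, c1) with payoffs (12, 11).

(A, c1)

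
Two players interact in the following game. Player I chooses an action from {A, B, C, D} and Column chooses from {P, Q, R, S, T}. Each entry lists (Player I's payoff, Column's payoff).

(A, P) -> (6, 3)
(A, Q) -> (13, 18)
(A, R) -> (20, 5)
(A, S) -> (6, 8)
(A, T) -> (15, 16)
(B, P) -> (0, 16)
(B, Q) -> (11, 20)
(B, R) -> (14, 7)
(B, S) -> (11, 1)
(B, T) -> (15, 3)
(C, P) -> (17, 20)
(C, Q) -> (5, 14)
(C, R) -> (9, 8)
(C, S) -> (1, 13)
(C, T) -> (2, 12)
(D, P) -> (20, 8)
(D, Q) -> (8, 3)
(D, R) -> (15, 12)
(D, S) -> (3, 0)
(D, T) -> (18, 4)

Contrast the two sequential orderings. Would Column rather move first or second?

If Player I leads: Column's best replies are A→Q, B→Q, C→P, D→R; Player I's induced payoffs 13, 11, 17, 15; outcome (C, P), payoffs (17, 20).
If Column leads: Player I's best replies are P→D, Q→A, R→A, S→B, T→D; Column's induced payoffs 8, 18, 5, 1, 4; outcome (A, Q), payoffs (13, 18).
Column gets 18 moving first and 20 moving second, so Column prefers to move second.

second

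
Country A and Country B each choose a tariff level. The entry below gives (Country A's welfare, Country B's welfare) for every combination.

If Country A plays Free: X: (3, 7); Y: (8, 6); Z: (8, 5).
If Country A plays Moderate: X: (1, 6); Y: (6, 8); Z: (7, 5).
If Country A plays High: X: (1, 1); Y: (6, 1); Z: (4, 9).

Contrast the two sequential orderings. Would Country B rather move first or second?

If Country A leads: Country B's best replies are Free→X, Moderate→Y, High→Z; Country A's induced payoffs 3, 6, 4; outcome (Moderate, Y), payoffs (6, 8).
If Country B leads: Country A's best replies are X→Free, Y→Free, Z→Free; Country B's induced payoffs 7, 6, 5; outcome (Free, X), payoffs (3, 7).
Country B gets 7 moving first and 8 moving second, so Country B prefers to move second.

second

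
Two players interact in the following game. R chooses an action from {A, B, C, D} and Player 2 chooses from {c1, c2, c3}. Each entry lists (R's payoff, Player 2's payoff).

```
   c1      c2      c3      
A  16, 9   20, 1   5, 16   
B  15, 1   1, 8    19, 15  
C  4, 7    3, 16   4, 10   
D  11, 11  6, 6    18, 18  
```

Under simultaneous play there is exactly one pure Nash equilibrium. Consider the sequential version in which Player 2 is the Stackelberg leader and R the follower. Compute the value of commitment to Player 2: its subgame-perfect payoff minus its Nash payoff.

Work backward from R's decision.
- c1: BR = A, leader payoff 9.
- c2: BR = A, leader payoff 1.
- c3: BR = B, leader payoff 15.
Player 2's induced payoffs are 9, 1, 15, so Player 2 commits to c3. Subgame-perfect outcome: (B, c3) with payoffs (19, 15).
For the simultaneous game, intersect best replies.
R's best replies: c1→A; c2→A; c3→B.
Player 2's best replies: A→c3; B→c3; C→c2; D→c3.
Only (B, c3) has each player best-responding; Nash payoffs (19, 15).
Player 2's commitment gain: 15 − 15 = 0.

0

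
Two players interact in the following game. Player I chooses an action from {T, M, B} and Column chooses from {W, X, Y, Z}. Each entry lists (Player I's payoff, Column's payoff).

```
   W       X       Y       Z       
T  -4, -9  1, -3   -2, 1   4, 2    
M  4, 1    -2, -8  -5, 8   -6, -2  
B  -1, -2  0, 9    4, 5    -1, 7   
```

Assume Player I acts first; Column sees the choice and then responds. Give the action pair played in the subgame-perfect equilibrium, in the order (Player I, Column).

Column best-responds to each possible Player I move:
- T → Column plays Z (best of -9, -3, 1, 2); Player I gets 4.
- M → Column plays Y (best of 1, -8, 8, -2); Player I gets -5.
- B → Column plays X (best of -2, 9, 5, 7); Player I gets 0.
Among 4, -5, 0, the best is 4 at T. Subgame-perfect outcome: (T, Z) with payoffs (4, 2).

(T, Z)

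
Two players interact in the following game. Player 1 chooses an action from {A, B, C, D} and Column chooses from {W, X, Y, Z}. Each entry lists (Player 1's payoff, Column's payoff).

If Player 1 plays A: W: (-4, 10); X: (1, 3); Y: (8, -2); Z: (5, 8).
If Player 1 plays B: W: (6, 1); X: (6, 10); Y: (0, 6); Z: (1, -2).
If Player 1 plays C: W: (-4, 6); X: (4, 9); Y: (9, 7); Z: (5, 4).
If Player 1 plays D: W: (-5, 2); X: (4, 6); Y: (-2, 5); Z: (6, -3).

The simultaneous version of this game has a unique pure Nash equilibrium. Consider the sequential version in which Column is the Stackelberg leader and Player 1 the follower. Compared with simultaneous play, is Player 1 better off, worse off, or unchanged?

unchanged

Player 1 best-responds to each possible Column move:
- W → Player 1 plays B (best of -4, 6, -4, -5); Column gets 1.
- X → Player 1 plays B (best of 1, 6, 4, 4); Column gets 10.
- Y → Player 1 plays C (best of 8, 0, 9, -2); Column gets 7.
- Z → Player 1 plays D (best of 5, 1, 5, 6); Column gets -3.
Among 1, 10, 7, -3, the best is 10 at X. Subgame-perfect outcome: (B, X) with payoffs (6, 10).
Now find the simultaneous Nash equilibrium.
Player 1's best replies: W→B; X→B; Y→C; Z→D.
Column's best replies: A→W; B→X; C→X; D→X.
Only (B, X) has each player best-responding; Nash payoffs (6, 10).
Player 1 earns 6 sequentially versus 6 at the Nash outcome: unchanged.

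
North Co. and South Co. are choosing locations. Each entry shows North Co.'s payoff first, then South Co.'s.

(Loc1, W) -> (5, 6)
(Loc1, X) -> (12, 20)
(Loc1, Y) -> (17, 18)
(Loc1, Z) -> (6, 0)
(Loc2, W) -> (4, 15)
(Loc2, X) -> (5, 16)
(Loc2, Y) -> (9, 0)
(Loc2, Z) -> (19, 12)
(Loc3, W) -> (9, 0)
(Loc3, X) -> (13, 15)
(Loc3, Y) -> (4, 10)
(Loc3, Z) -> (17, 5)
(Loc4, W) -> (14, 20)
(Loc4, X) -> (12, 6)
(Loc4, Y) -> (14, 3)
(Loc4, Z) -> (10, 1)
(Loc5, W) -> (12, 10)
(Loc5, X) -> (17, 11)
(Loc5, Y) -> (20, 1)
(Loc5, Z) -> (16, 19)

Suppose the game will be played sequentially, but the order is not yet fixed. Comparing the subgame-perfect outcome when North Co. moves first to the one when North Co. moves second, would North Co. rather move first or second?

first

If North Co. leads: South Co.'s best replies are Loc1→X, Loc2→X, Loc3→X, Loc4→W, Loc5→Z; North Co.'s induced payoffs 12, 5, 13, 14, 16; outcome (Loc5, Z), payoffs (16, 19).
If South Co. leads: North Co.'s best replies are W→Loc4, X→Loc5, Y→Loc5, Z→Loc2; South Co.'s induced payoffs 20, 11, 1, 12; outcome (Loc4, W), payoffs (14, 20).
North Co. gets 16 moving first and 14 moving second, so North Co. prefers to move first.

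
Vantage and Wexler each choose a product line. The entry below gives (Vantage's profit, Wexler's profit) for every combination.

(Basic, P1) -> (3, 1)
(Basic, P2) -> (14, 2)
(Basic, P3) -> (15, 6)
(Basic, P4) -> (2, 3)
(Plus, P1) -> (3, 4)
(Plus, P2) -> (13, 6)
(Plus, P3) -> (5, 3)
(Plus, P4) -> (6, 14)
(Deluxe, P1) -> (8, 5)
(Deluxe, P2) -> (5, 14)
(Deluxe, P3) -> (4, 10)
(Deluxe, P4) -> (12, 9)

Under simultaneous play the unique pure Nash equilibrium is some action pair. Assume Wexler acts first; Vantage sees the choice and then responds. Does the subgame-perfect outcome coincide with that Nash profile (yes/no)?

no

Work backward from Vantage's decision.
- P1: Vantage compares 3, 3, 8 and picks Deluxe; Wexler would get 5.
- P2: Vantage compares 14, 13, 5 and picks Basic; Wexler would get 2.
- P3: Vantage compares 15, 5, 4 and picks Basic; Wexler would get 6.
- P4: Vantage compares 2, 6, 12 and picks Deluxe; Wexler would get 9.
Wexler's induced payoffs are 5, 2, 6, 9, so Wexler commits to P4. Subgame-perfect outcome: (Deluxe, P4) with payoffs (12, 9).
Now find the simultaneous Nash equilibrium.
Vantage's best replies: P1→Deluxe; P2→Basic; P3→Basic; P4→Deluxe.
Wexler's best replies: Basic→P3; Plus→P4; Deluxe→P2.
Only (Basic, P3) has each player best-responding; Nash payoffs (15, 6).
Sequential outcome (Deluxe, P4) differs from the Nash profile (Basic, P3).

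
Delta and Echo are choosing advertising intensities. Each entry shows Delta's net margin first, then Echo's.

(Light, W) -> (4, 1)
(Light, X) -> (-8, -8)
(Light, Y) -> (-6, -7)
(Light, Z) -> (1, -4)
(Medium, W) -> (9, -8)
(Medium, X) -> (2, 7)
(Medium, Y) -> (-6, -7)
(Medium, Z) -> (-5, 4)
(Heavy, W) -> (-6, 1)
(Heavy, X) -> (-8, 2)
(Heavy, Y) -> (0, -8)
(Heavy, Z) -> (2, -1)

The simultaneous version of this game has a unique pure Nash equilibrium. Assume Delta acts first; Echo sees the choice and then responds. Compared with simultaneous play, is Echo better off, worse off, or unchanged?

worse off

Solve by backward induction (Delta leads).
- Light: Echo compares 1, -8, -7, -4 and picks W; Delta would get 4.
- Medium: Echo compares -8, 7, -7, 4 and picks X; Delta would get 2.
- Heavy: Echo compares 1, 2, -8, -1 and picks X; Delta would get -8.
Delta's induced payoffs are 4, 2, -8, so Delta commits to Light. Subgame-perfect outcome: (Light, W) with payoffs (4, 1).
For the simultaneous game, intersect best replies.
Delta's best replies: W→Medium; X→Medium; Y→Heavy; Z→Heavy.
Echo's best replies: Light→W; Medium→X; Heavy→X.
The unique mutual best reply is (Medium, X), giving (2, 7).
Echo earns 1 sequentially versus 7 at the Nash outcome: worse off.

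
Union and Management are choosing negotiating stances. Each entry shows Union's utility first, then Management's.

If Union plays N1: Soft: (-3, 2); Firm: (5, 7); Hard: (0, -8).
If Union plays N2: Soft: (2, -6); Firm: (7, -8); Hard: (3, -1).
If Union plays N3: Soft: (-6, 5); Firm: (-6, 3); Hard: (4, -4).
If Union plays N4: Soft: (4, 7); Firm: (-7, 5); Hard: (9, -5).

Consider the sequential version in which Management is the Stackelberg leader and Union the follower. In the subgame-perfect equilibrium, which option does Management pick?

Soft

Solve by backward induction (Management leads).
- Soft: BR = N4, leader payoff 7.
- Firm: BR = N2, leader payoff -8.
- Hard: BR = N4, leader payoff -5.
Among 7, -8, -5, the best is 7 at Soft. Subgame-perfect outcome: (N4, Soft) with payoffs (4, 7).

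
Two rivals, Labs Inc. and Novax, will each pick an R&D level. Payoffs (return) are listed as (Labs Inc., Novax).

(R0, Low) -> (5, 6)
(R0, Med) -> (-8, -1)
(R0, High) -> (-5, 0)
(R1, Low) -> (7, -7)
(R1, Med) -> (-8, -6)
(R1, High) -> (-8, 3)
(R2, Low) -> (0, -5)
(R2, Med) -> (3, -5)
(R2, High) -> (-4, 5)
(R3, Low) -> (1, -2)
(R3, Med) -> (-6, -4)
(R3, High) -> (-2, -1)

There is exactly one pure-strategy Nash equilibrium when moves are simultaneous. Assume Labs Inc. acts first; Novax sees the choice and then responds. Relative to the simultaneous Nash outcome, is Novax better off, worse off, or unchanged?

better off

Solve by backward induction (Labs Inc. leads).
- R0: Novax compares 6, -1, 0 and picks Low; Labs Inc. would get 5.
- R1: Novax compares -7, -6, 3 and picks High; Labs Inc. would get -8.
- R2: Novax compares -5, -5, 5 and picks High; Labs Inc. would get -4.
- R3: Novax compares -2, -4, -1 and picks High; Labs Inc. would get -2.
Among 5, -8, -4, -2, the best is 5 at R0. Subgame-perfect outcome: (R0, Low) with payoffs (5, 6).
Under simultaneous play:
Labs Inc.'s best replies: Low→R1; Med→R2; High→R3.
Novax's best replies: R0→Low; R1→High; R2→High; R3→High.
The unique mutual best reply is (R3, High), giving (-2, -1).
Novax earns 6 sequentially versus -1 at the Nash outcome: better off.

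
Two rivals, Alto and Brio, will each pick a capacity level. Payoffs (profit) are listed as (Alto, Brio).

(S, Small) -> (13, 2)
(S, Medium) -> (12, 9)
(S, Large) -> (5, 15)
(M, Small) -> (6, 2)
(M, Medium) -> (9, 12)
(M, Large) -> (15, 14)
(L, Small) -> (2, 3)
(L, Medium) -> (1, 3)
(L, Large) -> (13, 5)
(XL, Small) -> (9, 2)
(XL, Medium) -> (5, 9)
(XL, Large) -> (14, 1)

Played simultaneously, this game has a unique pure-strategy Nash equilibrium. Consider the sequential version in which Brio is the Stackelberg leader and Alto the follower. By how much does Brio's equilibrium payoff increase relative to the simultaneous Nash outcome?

Alto best-responds to each possible Brio move:
- Small: BR = S, leader payoff 2.
- Medium: BR = S, leader payoff 9.
- Large: BR = M, leader payoff 14.
Among 2, 9, 14, the best is 14 at Large. Subgame-perfect outcome: (M, Large) with payoffs (15, 14).
Now find the simultaneous Nash equilibrium.
Alto's best replies: Small→S; Medium→S; Large→M.
Brio's best replies: S→Large; M→Large; L→Large; XL→Medium.
Only (M, Large) has each player best-responding; Nash payoffs (15, 14).
Brio's commitment gain: 14 − 14 = 0.

0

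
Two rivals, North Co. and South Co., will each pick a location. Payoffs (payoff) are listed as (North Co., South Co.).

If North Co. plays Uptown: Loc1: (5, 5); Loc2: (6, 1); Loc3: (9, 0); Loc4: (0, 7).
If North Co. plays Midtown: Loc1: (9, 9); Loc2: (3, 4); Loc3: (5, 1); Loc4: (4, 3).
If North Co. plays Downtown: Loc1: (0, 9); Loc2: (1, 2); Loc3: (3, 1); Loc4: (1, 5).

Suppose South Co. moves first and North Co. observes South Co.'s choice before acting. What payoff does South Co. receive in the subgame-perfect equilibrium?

Backward induction with South Co. moving first.
- Loc1: North Co. compares 5, 9, 0 and picks Midtown; South Co. would get 9.
- Loc2: North Co. compares 6, 3, 1 and picks Uptown; South Co. would get 1.
- Loc3: North Co. compares 9, 5, 3 and picks Uptown; South Co. would get 0.
- Loc4: North Co. compares 0, 4, 1 and picks Midtown; South Co. would get 3.
Maximizing over 9, 1, 0, 3, South Co. chooses Loc1. Subgame-perfect outcome: (Midtown, Loc1) with payoffs (9, 9).

9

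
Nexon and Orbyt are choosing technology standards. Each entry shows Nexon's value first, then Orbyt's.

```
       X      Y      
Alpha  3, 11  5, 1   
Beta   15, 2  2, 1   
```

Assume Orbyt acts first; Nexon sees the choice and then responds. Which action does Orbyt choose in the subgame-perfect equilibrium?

X

Work backward from Nexon's decision.
- X: Nexon compares 3, 15 and picks Beta; Orbyt would get 2.
- Y: Nexon compares 5, 2 and picks Alpha; Orbyt would get 1.
Among 2, 1, the best is 2 at X. Subgame-perfect outcome: (Beta, X) with payoffs (15, 2).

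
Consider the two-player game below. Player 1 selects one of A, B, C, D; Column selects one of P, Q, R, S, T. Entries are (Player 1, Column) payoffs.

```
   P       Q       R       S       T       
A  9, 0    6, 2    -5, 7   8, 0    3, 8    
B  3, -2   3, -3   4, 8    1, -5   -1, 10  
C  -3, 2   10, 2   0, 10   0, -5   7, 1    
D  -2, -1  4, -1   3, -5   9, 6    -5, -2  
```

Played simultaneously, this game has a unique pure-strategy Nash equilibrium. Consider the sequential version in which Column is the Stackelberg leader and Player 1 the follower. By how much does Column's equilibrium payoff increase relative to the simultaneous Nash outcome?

Player 1 best-responds to each possible Column move:
- P: BR = A, leader payoff 0.
- Q: BR = C, leader payoff 2.
- R: BR = B, leader payoff 8.
- S: BR = D, leader payoff 6.
- T: BR = C, leader payoff 1.
Maximizing over 0, 2, 8, 6, 1, Column chooses R. Subgame-perfect outcome: (B, R) with payoffs (4, 8).
Now find the simultaneous Nash equilibrium.
Player 1's best replies: P→A; Q→C; R→B; S→D; T→C.
Column's best replies: A→T; B→T; C→R; D→S.
The unique mutual best reply is (D, S), giving (9, 6).
Column's commitment gain: 8 − 6 = 2.

2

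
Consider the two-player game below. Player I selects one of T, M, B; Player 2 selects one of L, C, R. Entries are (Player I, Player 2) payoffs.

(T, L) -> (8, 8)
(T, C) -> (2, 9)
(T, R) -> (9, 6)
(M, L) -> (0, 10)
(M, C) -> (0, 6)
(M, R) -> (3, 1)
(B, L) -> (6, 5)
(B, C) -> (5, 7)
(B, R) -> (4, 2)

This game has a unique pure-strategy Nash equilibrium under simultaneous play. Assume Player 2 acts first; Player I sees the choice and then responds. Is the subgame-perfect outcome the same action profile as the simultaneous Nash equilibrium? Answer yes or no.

Player I best-responds to each possible Player 2 move:
- L: BR = T, leader payoff 8.
- C: BR = B, leader payoff 7.
- R: BR = T, leader payoff 6.
Player 2's induced payoffs are 8, 7, 6, so Player 2 commits to L. Subgame-perfect outcome: (T, L) with payoffs (8, 8).
Now find the simultaneous Nash equilibrium.
Player I's best replies: L→T; C→B; R→T.
Player 2's best replies: T→C; M→L; B→C.
The unique mutual best reply is (B, C), giving (5, 7).
Sequential outcome (T, L) differs from the Nash profile (B, C).

no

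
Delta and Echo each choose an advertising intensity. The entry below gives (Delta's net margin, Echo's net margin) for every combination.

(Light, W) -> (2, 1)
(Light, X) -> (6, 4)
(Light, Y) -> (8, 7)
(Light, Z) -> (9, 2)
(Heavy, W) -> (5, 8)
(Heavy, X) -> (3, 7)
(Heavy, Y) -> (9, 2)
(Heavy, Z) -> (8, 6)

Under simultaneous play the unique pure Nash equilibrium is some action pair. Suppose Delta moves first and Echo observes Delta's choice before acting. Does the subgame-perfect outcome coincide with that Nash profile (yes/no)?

Backward induction with Delta moving first.
- Light: Echo compares 1, 4, 7, 2 and picks Y; Delta would get 8.
- Heavy: Echo compares 8, 7, 2, 6 and picks W; Delta would get 5.
Among 8, 5, the best is 8 at Light. Subgame-perfect outcome: (Light, Y) with payoffs (8, 7).
Now find the simultaneous Nash equilibrium.
Delta's best replies: W→Heavy; X→Light; Y→Heavy; Z→Light.
Echo's best replies: Light→Y; Heavy→W.
The unique mutual best reply is (Heavy, W), giving (5, 8).
Sequential outcome (Light, Y) differs from the Nash profile (Heavy, W).

no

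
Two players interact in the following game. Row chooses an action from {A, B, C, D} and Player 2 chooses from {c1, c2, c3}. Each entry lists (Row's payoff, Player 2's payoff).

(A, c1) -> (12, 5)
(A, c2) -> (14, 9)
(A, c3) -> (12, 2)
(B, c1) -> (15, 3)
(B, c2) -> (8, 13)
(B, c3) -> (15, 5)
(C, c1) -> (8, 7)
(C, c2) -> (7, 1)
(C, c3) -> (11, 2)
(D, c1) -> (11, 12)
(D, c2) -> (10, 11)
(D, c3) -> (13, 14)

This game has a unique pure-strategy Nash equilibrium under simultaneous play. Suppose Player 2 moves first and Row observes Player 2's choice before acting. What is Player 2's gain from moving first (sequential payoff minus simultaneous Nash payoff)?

Work backward from Row's decision.
- c1: Row compares 12, 15, 8, 11 and picks B; Player 2 would get 3.
- c2: Row compares 14, 8, 7, 10 and picks A; Player 2 would get 9.
- c3: Row compares 12, 15, 11, 13 and picks B; Player 2 would get 5.
Among 3, 9, 5, the best is 9 at c2. Subgame-perfect outcome: (A, c2) with payoffs (14, 9).
Under simultaneous play:
Row's best replies: c1→B; c2→A; c3→B.
Player 2's best replies: A→c2; B→c2; C→c1; D→c3.
Only (A, c2) has each player best-responding; Nash payoffs (14, 9).
Player 2's commitment gain: 9 − 9 = 0.

0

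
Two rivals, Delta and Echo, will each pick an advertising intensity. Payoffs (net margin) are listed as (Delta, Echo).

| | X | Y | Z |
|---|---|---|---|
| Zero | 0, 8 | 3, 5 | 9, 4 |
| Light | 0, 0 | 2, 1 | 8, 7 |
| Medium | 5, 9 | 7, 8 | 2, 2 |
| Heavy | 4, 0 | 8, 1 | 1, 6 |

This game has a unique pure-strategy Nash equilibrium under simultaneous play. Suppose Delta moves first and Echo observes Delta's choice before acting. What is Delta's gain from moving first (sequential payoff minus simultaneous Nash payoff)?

Work backward from Echo's decision.
- Zero: Echo compares 8, 5, 4 and picks X; Delta would get 0.
- Light: Echo compares 0, 1, 7 and picks Z; Delta would get 8.
- Medium: Echo compares 9, 8, 2 and picks X; Delta would get 5.
- Heavy: Echo compares 0, 1, 6 and picks Z; Delta would get 1.
Maximizing over 0, 8, 5, 1, Delta chooses Light. Subgame-perfect outcome: (Light, Z) with payoffs (8, 7).
Under simultaneous play:
Delta's best replies: X→Medium; Y→Heavy; Z→Zero.
Echo's best replies: Zero→X; Light→Z; Medium→X; Heavy→Z.
Only (Medium, X) has each player best-responding; Nash payoffs (5, 9).
Delta's commitment gain: 8 − 5 = 3.

3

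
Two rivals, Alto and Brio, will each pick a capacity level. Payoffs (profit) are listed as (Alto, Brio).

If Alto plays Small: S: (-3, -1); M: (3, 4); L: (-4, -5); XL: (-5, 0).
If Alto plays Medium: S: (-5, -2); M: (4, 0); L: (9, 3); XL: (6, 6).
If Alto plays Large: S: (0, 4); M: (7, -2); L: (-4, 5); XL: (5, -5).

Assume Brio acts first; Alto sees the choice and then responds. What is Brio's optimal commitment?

XL

Work backward from Alto's decision.
- S: BR = Large, leader payoff 4.
- M: BR = Large, leader payoff -2.
- L: BR = Medium, leader payoff 3.
- XL: BR = Medium, leader payoff 6.
Brio's induced payoffs are 4, -2, 3, 6, so Brio commits to XL. Subgame-perfect outcome: (Medium, XL) with payoffs (6, 6).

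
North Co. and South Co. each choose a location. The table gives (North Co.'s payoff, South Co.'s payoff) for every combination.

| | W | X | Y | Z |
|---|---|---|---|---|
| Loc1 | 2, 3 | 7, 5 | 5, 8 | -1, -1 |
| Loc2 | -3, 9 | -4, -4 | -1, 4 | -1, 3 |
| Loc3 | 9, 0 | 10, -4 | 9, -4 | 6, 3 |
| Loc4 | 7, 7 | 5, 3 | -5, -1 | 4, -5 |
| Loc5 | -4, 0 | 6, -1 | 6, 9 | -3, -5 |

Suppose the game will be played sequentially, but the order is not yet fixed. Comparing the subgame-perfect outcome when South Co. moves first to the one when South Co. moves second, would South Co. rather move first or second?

If North Co. leads: South Co.'s best replies are Loc1→Y, Loc2→W, Loc3→Z, Loc4→W, Loc5→Y; North Co.'s induced payoffs 5, -3, 6, 7, 6; outcome (Loc4, W), payoffs (7, 7).
If South Co. leads: North Co.'s best replies are W→Loc3, X→Loc3, Y→Loc3, Z→Loc3; South Co.'s induced payoffs 0, -4, -4, 3; outcome (Loc3, Z), payoffs (6, 3).
South Co. gets 3 moving first and 7 moving second, so South Co. prefers to move second.

second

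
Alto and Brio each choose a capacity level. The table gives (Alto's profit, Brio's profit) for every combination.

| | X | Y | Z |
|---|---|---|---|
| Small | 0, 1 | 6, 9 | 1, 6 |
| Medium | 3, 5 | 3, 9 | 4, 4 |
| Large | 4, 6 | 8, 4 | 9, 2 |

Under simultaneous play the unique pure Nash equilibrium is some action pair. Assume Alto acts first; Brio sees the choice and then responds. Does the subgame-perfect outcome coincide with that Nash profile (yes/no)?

Solve by backward induction (Alto leads).
- Small: Brio compares 1, 9, 6 and picks Y; Alto would get 6.
- Medium: Brio compares 5, 9, 4 and picks Y; Alto would get 3.
- Large: Brio compares 6, 4, 2 and picks X; Alto would get 4.
Alto's induced payoffs are 6, 3, 4, so Alto commits to Small. Subgame-perfect outcome: (Small, Y) with payoffs (6, 9).
Under simultaneous play:
Alto's best replies: X→Large; Y→Large; Z→Large.
Brio's best replies: Small→Y; Medium→Y; Large→X.
The unique mutual best reply is (Large, X), giving (4, 6).
Sequential outcome (Small, Y) differs from the Nash profile (Large, X).

no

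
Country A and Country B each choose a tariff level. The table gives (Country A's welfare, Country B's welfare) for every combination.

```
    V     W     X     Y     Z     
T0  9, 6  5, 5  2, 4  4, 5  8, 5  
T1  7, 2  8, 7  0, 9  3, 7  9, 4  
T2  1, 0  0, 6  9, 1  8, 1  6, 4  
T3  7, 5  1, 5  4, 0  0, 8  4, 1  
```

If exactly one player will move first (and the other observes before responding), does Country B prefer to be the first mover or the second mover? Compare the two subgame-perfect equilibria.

first

If Country A leads: Country B's best replies are T0→V, T1→X, T2→W, T3→Y; Country A's induced payoffs 9, 0, 0, 0; outcome (T0, V), payoffs (9, 6).
If Country B leads: Country A's best replies are V→T0, W→T1, X→T2, Y→T2, Z→T1; Country B's induced payoffs 6, 7, 1, 1, 4; outcome (T1, W), payoffs (8, 7).
Country B gets 7 moving first and 6 moving second, so Country B prefers to move first.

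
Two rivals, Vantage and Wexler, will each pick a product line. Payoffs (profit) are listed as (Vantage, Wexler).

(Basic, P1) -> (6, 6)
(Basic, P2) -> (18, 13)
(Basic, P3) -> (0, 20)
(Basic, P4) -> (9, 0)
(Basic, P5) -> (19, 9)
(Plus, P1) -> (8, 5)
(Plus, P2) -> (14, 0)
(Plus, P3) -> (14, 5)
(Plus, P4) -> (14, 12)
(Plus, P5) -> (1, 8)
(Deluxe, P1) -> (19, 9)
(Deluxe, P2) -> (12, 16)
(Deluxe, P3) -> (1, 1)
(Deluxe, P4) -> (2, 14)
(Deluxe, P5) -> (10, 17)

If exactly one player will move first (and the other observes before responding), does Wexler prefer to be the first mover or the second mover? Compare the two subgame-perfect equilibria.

If Vantage leads: Wexler's best replies are Basic→P3, Plus→P4, Deluxe→P5; Vantage's induced payoffs 0, 14, 10; outcome (Plus, P4), payoffs (14, 12).
If Wexler leads: Vantage's best replies are P1→Deluxe, P2→Basic, P3→Plus, P4→Plus, P5→Basic; Wexler's induced payoffs 9, 13, 5, 12, 9; outcome (Basic, P2), payoffs (18, 13).
Wexler gets 13 moving first and 12 moving second, so Wexler prefers to move first.

first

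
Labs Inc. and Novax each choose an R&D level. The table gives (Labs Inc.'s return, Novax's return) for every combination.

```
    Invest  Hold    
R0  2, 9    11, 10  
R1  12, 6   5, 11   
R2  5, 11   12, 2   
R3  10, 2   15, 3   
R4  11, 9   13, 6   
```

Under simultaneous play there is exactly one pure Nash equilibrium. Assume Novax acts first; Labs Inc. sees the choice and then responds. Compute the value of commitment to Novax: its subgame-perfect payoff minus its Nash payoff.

3

Backward induction with Novax moving first.
- Invest: Labs Inc. compares 2, 12, 5, 10, 11 and picks R1; Novax would get 6.
- Hold: Labs Inc. compares 11, 5, 12, 15, 13 and picks R3; Novax would get 3.
Maximizing over 6, 3, Novax chooses Invest. Subgame-perfect outcome: (R1, Invest) with payoffs (12, 6).
Now find the simultaneous Nash equilibrium.
Labs Inc.'s best replies: Invest→R1; Hold→R3.
Novax's best replies: R0→Hold; R1→Hold; R2→Invest; R3→Hold; R4→Invest.
The unique mutual best reply is (R3, Hold), giving (15, 3).
Novax's commitment gain: 6 − 3 = 3.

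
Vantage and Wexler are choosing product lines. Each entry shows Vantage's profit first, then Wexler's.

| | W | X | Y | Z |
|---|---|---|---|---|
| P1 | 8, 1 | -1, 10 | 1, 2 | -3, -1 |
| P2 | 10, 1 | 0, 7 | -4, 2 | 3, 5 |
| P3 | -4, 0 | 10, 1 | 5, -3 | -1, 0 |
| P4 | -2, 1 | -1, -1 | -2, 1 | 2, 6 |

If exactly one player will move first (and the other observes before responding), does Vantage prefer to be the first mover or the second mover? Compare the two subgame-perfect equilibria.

first

If Vantage leads: Wexler's best replies are P1→X, P2→X, P3→X, P4→Z; Vantage's induced payoffs -1, 0, 10, 2; outcome (P3, X), payoffs (10, 1).
If Wexler leads: Vantage's best replies are W→P2, X→P3, Y→P3, Z→P2; Wexler's induced payoffs 1, 1, -3, 5; outcome (P2, Z), payoffs (3, 5).
Vantage gets 10 moving first and 3 moving second, so Vantage prefers to move first.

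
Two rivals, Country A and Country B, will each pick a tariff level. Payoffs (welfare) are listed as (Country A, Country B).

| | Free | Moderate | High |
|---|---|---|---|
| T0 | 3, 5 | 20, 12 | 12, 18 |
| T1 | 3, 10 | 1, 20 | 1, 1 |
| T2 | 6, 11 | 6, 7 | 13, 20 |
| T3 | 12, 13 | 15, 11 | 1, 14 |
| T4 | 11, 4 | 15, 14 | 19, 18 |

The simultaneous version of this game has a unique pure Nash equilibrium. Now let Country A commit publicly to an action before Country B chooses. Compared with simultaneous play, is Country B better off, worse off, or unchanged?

unchanged

Country B best-responds to each possible Country A move:
- T0: BR = High, leader payoff 12.
- T1: BR = Moderate, leader payoff 1.
- T2: BR = High, leader payoff 13.
- T3: BR = High, leader payoff 1.
- T4: BR = High, leader payoff 19.
Among 12, 1, 13, 1, 19, the best is 19 at T4. Subgame-perfect outcome: (T4, High) with payoffs (19, 18).
For the simultaneous game, intersect best replies.
Country A's best replies: Free→T3; Moderate→T0; High→T4.
Country B's best replies: T0→High; T1→Moderate; T2→High; T3→High; T4→High.
The unique mutual best reply is (T4, High), giving (19, 18).
Country B earns 18 sequentially versus 18 at the Nash outcome: unchanged.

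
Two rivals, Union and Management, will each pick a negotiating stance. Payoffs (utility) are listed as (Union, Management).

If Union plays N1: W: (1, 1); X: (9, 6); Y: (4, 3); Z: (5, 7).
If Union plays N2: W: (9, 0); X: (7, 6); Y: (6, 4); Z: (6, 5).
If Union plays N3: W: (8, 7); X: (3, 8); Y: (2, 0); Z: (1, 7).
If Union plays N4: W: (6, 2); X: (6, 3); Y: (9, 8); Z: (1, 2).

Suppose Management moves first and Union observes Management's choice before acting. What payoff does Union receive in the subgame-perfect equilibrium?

Work backward from Union's decision.
- W: Union compares 1, 9, 8, 6 and picks N2; Management would get 0.
- X: Union compares 9, 7, 3, 6 and picks N1; Management would get 6.
- Y: Union compares 4, 6, 2, 9 and picks N4; Management would get 8.
- Z: Union compares 5, 6, 1, 1 and picks N2; Management would get 5.
Maximizing over 0, 6, 8, 5, Management chooses Y. Subgame-perfect outcome: (N4, Y) with payoffs (9, 8).

9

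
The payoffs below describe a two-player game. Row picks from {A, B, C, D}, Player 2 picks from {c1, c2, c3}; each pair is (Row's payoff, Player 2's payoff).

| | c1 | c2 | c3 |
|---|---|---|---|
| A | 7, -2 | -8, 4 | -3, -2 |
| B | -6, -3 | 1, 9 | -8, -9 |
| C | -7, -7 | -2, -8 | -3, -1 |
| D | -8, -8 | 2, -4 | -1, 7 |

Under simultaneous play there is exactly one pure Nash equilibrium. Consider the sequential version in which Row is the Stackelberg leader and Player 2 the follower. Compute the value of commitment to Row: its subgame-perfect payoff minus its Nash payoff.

2

Player 2 best-responds to each possible Row move:
- A: Player 2 compares -2, 4, -2 and picks c2; Row would get -8.
- B: Player 2 compares -3, 9, -9 and picks c2; Row would get 1.
- C: Player 2 compares -7, -8, -1 and picks c3; Row would get -3.
- D: Player 2 compares -8, -4, 7 and picks c3; Row would get -1.
Maximizing over -8, 1, -3, -1, Row chooses B. Subgame-perfect outcome: (B, c2) with payoffs (1, 9).
Under simultaneous play:
Row's best replies: c1→A; c2→D; c3→D.
Player 2's best replies: A→c2; B→c2; C→c3; D→c3.
Only (D, c3) has each player best-responding; Nash payoffs (-1, 7).
Row's commitment gain: 1 − -1 = 2.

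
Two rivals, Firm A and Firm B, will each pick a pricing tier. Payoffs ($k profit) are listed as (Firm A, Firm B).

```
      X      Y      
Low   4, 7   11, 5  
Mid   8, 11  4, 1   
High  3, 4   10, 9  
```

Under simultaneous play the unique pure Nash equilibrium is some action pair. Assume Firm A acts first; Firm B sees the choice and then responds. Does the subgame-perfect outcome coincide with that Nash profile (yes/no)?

no

Work backward from Firm B's decision.
- Low → Firm B plays X (best of 7, 5); Firm A gets 4.
- Mid → Firm B plays X (best of 11, 1); Firm A gets 8.
- High → Firm B plays Y (best of 4, 9); Firm A gets 10.
Firm A's induced payoffs are 4, 8, 10, so Firm A commits to High. Subgame-perfect outcome: (High, Y) with payoffs (10, 9).
For the simultaneous game, intersect best replies.
Firm A's best replies: X→Mid; Y→Low.
Firm B's best replies: Low→X; Mid→X; High→Y.
The unique mutual best reply is (Mid, X), giving (8, 11).
Sequential outcome (High, Y) differs from the Nash profile (Mid, X).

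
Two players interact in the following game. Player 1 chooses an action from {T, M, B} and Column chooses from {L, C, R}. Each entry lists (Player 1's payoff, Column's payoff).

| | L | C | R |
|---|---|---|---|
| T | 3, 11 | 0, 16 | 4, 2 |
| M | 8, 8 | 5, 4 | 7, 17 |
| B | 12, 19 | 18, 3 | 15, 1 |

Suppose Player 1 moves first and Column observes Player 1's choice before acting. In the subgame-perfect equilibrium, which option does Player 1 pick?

B

Work backward from Column's decision.
- T: Column compares 11, 16, 2 and picks C; Player 1 would get 0.
- M: Column compares 8, 4, 17 and picks R; Player 1 would get 7.
- B: Column compares 19, 3, 1 and picks L; Player 1 would get 12.
Player 1's induced payoffs are 0, 7, 12, so Player 1 commits to B. Subgame-perfect outcome: (B, L) with payoffs (12, 19).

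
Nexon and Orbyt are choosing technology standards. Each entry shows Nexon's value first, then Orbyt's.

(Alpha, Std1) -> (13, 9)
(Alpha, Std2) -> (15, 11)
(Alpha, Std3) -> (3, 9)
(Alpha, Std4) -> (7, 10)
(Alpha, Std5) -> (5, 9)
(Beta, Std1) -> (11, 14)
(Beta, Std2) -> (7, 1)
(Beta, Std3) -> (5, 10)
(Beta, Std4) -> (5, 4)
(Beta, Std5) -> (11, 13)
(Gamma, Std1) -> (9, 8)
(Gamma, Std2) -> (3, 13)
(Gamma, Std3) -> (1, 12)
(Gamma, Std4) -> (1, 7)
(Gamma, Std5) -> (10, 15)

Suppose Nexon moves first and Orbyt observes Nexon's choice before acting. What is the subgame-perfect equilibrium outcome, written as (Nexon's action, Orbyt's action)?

(Alpha, Std2)

Backward induction with Nexon moving first.
- Alpha: BR = Std2, leader payoff 15.
- Beta: BR = Std1, leader payoff 11.
- Gamma: BR = Std5, leader payoff 10.
Nexon's induced payoffs are 15, 11, 10, so Nexon commits to Alpha. Subgame-perfect outcome: (Alpha, Std2) with payoffs (15, 11).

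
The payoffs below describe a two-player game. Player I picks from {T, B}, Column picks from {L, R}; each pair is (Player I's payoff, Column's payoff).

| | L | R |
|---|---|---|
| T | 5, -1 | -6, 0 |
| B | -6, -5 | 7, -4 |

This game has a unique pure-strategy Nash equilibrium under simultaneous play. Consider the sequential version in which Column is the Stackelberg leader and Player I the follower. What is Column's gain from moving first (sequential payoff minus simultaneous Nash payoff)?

3

Solve by backward induction (Column leads).
- L → Player I plays T (best of 5, -6); Column gets -1.
- R → Player I plays B (best of -6, 7); Column gets -4.
Maximizing over -1, -4, Column chooses L. Subgame-perfect outcome: (T, L) with payoffs (5, -1).
Now find the simultaneous Nash equilibrium.
Player I's best replies: L→T; R→B.
Column's best replies: T→R; B→R.
Only (B, R) has each player best-responding; Nash payoffs (7, -4).
Column's commitment gain: -1 − -4 = 3.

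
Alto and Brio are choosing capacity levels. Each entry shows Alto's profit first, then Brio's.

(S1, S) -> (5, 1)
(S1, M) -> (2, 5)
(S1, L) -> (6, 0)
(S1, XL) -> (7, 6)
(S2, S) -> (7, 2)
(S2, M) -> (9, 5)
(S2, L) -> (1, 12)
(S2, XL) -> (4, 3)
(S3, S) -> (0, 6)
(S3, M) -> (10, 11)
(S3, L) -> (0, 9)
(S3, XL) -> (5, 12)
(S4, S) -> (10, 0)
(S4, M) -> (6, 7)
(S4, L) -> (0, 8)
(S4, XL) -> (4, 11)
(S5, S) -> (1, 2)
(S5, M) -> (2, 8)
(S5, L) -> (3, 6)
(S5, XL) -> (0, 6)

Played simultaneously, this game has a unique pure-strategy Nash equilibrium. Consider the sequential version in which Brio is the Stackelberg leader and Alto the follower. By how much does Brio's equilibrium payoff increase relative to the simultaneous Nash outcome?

5

Backward induction with Brio moving first.
- S: Alto compares 5, 7, 0, 10, 1 and picks S4; Brio would get 0.
- M: Alto compares 2, 9, 10, 6, 2 and picks S3; Brio would get 11.
- L: Alto compares 6, 1, 0, 0, 3 and picks S1; Brio would get 0.
- XL: Alto compares 7, 4, 5, 4, 0 and picks S1; Brio would get 6.
Maximizing over 0, 11, 0, 6, Brio chooses M. Subgame-perfect outcome: (S3, M) with payoffs (10, 11).
Under simultaneous play:
Alto's best replies: S→S4; M→S3; L→S1; XL→S1.
Brio's best replies: S1→XL; S2→L; S3→XL; S4→XL; S5→M.
Only (S1, XL) has each player best-responding; Nash payoffs (7, 6).
Brio's commitment gain: 11 − 6 = 5.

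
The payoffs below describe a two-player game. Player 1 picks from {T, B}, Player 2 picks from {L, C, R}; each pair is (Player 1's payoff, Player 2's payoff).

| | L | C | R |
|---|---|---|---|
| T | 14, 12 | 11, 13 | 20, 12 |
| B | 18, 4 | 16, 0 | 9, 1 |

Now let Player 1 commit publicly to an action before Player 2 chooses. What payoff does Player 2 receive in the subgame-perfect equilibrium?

Solve by backward induction (Player 1 leads).
- T: BR = C, leader payoff 11.
- B: BR = L, leader payoff 18.
Player 1's induced payoffs are 11, 18, so Player 1 commits to B. Subgame-perfect outcome: (B, L) with payoffs (18, 4).

4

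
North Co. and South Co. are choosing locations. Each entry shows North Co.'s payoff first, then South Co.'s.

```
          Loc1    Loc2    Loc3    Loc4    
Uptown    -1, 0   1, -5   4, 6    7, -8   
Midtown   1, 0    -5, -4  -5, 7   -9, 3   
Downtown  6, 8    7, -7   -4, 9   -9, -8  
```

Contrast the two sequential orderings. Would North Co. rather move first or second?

second

If North Co. leads: South Co.'s best replies are Uptown→Loc3, Midtown→Loc3, Downtown→Loc3; North Co.'s induced payoffs 4, -5, -4; outcome (Uptown, Loc3), payoffs (4, 6).
If South Co. leads: North Co.'s best replies are Loc1→Downtown, Loc2→Downtown, Loc3→Uptown, Loc4→Uptown; South Co.'s induced payoffs 8, -7, 6, -8; outcome (Downtown, Loc1), payoffs (6, 8).
North Co. gets 4 moving first and 6 moving second, so North Co. prefers to move second.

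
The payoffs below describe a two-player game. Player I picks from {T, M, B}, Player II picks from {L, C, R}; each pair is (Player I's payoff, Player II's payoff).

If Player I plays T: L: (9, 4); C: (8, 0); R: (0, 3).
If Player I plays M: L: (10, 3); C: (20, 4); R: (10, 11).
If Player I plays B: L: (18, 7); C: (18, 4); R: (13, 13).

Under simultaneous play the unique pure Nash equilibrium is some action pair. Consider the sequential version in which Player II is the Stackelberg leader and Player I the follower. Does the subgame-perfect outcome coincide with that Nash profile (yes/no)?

yes

Backward induction with Player II moving first.
- L → Player I plays B (best of 9, 10, 18); Player II gets 7.
- C → Player I plays M (best of 8, 20, 18); Player II gets 4.
- R → Player I plays B (best of 0, 10, 13); Player II gets 13.
Player II's induced payoffs are 7, 4, 13, so Player II commits to R. Subgame-perfect outcome: (B, R) with payoffs (13, 13).
For the simultaneous game, intersect best replies.
Player I's best replies: L→B; C→M; R→B.
Player II's best replies: T→L; M→R; B→R.
The unique mutual best reply is (B, R), giving (13, 13).
Sequential outcome (B, R) coincides with the Nash profile (B, R).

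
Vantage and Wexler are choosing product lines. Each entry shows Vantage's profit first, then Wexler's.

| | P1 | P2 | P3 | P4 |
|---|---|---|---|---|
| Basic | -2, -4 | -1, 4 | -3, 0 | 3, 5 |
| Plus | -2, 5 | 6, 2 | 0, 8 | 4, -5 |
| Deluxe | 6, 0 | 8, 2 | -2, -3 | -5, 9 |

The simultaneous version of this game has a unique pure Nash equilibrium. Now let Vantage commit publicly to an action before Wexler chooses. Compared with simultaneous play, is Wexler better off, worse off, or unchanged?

worse off

Work backward from Wexler's decision.
- Basic → Wexler plays P4 (best of -4, 4, 0, 5); Vantage gets 3.
- Plus → Wexler plays P3 (best of 5, 2, 8, -5); Vantage gets 0.
- Deluxe → Wexler plays P4 (best of 0, 2, -3, 9); Vantage gets -5.
Among 3, 0, -5, the best is 3 at Basic. Subgame-perfect outcome: (Basic, P4) with payoffs (3, 5).
Under simultaneous play:
Vantage's best replies: P1→Deluxe; P2→Deluxe; P3→Plus; P4→Plus.
Wexler's best replies: Basic→P4; Plus→P3; Deluxe→P4.
Only (Plus, P3) has each player best-responding; Nash payoffs (0, 8).
Wexler earns 5 sequentially versus 8 at the Nash outcome: worse off.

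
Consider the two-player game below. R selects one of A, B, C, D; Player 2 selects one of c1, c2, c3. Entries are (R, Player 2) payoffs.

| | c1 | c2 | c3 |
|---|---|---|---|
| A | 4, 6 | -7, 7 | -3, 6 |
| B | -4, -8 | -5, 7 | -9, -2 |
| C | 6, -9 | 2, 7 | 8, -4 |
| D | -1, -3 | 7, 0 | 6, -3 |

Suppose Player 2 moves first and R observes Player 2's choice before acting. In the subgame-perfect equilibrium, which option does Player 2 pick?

R best-responds to each possible Player 2 move:
- c1 → R plays C (best of 4, -4, 6, -1); Player 2 gets -9.
- c2 → R plays D (best of -7, -5, 2, 7); Player 2 gets 0.
- c3 → R plays C (best of -3, -9, 8, 6); Player 2 gets -4.
Maximizing over -9, 0, -4, Player 2 chooses c2. Subgame-perfect outcome: (D, c2) with payoffs (7, 0).

c2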